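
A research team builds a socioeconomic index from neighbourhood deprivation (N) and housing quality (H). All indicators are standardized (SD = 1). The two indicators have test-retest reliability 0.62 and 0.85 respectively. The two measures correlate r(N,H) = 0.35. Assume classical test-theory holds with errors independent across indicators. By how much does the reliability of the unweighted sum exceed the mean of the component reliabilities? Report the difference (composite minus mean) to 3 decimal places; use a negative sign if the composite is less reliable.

0.069

Var(sum) = 2 + 0.7 = 2.7; true-score variance = 1.47 + 0.7 = 2.17; composite reliability = 0.8037.
Mean component reliability = 0.7350.
Difference = 0.8037 − 0.7350 = 0.069.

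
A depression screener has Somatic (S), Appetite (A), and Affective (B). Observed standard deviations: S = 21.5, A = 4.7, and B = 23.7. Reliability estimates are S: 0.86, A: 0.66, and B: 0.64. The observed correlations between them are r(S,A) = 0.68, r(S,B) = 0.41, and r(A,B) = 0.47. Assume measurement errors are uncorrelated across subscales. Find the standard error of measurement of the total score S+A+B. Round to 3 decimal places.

16.566

Var(total) = 1046.03 + 659.966 = 1706.
True-score variance = 771.596 + 659.966 = 1431.56, so reliability = 0.8391.
Error variance = 1706 − 1431.56 = 274.434; SEM = √274.434 = 16.566.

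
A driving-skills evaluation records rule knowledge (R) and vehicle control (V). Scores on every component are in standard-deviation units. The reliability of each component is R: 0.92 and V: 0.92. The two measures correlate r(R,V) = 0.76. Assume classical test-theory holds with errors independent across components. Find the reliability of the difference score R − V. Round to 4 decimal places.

Var(R−V) = 1 + 1 − 2·0.76 = 2 − 1.52 = 0.48.
With uncorrelated errors the cross-covariances are all true-score covariance, so they carry over unchanged; only the diagonal terms shrink to ρᵢσᵢ².
True-score variance = [0.92 + 0.92] − 1.52 = 1.84 − 1.52 = 0.32.
Reliability = 0.32 / 0.48 = 0.6667.

0.6667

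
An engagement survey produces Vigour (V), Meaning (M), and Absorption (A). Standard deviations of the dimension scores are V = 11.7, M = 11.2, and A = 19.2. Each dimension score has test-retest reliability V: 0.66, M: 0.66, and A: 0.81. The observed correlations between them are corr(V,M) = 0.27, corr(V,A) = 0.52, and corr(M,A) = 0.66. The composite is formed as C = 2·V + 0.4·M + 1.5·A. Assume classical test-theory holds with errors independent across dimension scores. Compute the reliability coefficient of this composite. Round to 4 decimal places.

0.8492

Var(C) = 2²·11.7² + 0.4²·11.2² + 1.5²·19.2² + 2·[0.8·11.7·11.2·0.27 + 3·11.7·19.2·0.52 + 0.6·11.2·19.2·0.66] = 1397.07 + 927.798 = 2324.87.
Because errors are independent across components, Cov(Tᵢ,Tⱼ) = Cov(Xᵢ,Xⱼ); the off-diagonal part of the true-score variance is the same as above.
True-score variance = [2²·11.7²·0.66 + 0.4²·11.2²·0.66 + 1.5²·19.2²·0.81] + 927.798 = 1046.48 + 927.798 = 1974.28.
Reliability = 1974.28 / 2324.87 = 0.8492.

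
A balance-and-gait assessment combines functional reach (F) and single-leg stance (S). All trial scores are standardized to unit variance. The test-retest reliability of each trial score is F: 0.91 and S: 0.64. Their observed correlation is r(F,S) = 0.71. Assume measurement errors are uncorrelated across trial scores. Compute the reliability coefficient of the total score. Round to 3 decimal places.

0.868

Var(F+S) = 2 + 2·[0.71] = 2 + 1.42 = 3.42.
With uncorrelated errors the cross-covariances are all true-score covariance, so they carry over unchanged; only the diagonal terms shrink to ρᵢσᵢ².
True-score variance = [0.91 + 0.64] + 1.42 = 1.55 + 1.42 = 2.97.
Reliability = 2.97 / 3.42 = 0.868.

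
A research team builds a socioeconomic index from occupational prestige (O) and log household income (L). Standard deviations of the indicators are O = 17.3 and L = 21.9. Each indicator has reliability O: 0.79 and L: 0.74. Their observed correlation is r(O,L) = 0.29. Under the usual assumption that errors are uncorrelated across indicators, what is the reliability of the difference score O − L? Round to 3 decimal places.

Var(O−L) = 17.3² + 21.9² − 2·17.3·21.9·0.29 = 778.9 − 219.745 = 559.155.
Because errors are independent across components, Cov(Tᵢ,Tⱼ) = Cov(Xᵢ,Xⱼ); the off-diagonal part of the true-score variance is the same as above.
True-score variance = [17.3²·0.79 + 21.9²·0.74] − 219.745 = 591.351 − 219.745 = 371.606.
Reliability = 371.606 / 559.155 = 0.665.

0.665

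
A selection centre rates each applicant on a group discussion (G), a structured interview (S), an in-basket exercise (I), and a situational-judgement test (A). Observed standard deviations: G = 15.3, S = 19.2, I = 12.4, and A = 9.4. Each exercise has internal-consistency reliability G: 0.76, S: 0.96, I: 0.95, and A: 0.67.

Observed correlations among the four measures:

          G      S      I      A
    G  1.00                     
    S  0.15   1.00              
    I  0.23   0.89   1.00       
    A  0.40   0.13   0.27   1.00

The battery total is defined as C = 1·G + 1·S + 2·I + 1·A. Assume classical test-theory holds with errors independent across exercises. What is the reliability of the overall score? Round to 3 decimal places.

0.952

Var(C) = 15.3² + 19.2² + 2²·12.4² + 9.4² + 2·[15.3·19.2·0.15 + 2·15.3·12.4·0.23 + 15.3·9.4·0.40 + 2·19.2·12.4·0.89 + 19.2·9.4·0.13 + 2·12.4·9.4·0.27] = 1306.13 + 1398.1 = 2704.23.
With uncorrelated errors the cross-covariances are all true-score covariance, so they carry over unchanged; only the diagonal terms shrink to ρᵢσᵢ².
True-score variance = [15.3²·0.76 + 19.2²·0.96 + 2²·12.4²·0.95 + 9.4²·0.67] + 1398.1 = 1175.29 + 1398.1 = 2573.39.
Reliability = 2573.39 / 2704.23 = 0.952.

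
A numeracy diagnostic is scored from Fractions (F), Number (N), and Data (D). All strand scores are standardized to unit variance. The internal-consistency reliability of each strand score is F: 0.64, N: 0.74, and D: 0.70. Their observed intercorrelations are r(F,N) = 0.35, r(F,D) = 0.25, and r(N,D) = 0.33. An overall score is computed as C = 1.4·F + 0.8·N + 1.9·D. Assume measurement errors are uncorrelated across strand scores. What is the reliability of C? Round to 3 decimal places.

0.790

Var(C) = 1.4² + 0.8² + 1.9² + 2·[1.12·0.35 + 2.66·0.25 + 1.52·0.33] = 6.21 + 3.1172 = 9.3272.
Because errors are independent across components, Cov(Tᵢ,Tⱼ) = Cov(Xᵢ,Xⱼ); the off-diagonal part of the true-score variance is the same as above.
True-score variance = [1.4²·0.64 + 0.8²·0.74 + 1.9²·0.70] + 3.1172 = 4.255 + 3.1172 = 7.3722.
Reliability = 7.3722 / 9.3272 = 0.790.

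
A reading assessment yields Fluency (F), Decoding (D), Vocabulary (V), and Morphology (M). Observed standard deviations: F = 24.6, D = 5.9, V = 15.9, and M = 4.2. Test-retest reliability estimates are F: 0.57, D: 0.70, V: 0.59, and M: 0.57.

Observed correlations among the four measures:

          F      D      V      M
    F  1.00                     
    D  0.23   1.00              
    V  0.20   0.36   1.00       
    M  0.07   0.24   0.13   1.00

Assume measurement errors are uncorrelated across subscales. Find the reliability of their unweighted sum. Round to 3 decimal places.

0.693

Var(F+D+V+M) = 24.6² + 5.9² + 15.9² + 4.2² + 2·[24.6·5.9·0.23 + 24.6·15.9·0.20 + 24.6·4.2·0.07 + 5.9·15.9·0.36 + 5.9·4.2·0.24 + 15.9·4.2·0.13] = 910.42 + 334.486 = 1244.91.
Because errors are independent across components, Cov(Tᵢ,Tⱼ) = Cov(Xᵢ,Xⱼ); the off-diagonal part of the true-score variance is the same as above.
True-score variance = [24.6²·0.57 + 5.9²·0.70 + 15.9²·0.59 + 4.2²·0.57] + 334.486 = 528.521 + 334.486 = 863.006.
Reliability = 863.006 / 1244.91 = 0.693.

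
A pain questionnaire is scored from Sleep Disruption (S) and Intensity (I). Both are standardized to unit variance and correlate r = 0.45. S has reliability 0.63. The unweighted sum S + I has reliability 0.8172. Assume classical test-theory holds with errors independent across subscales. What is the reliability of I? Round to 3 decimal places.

Var(S+I) = 2 + 2·0.45 = 2.900.
True-score variance = ρ_S + ρ_I + 2·0.45, so 0.8172 = (0.63 + ρ_I + 0.90) / 2.900.
ρ_I = 0.8172·2.900 − 0.63 − 0.90 = 0.840.

0.840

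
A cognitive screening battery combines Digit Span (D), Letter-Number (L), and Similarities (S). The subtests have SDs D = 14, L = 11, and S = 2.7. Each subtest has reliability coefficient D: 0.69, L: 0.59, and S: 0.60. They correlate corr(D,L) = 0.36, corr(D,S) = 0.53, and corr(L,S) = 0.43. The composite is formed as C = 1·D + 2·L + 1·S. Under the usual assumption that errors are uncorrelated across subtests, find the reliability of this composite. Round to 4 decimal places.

0.7379

Var(C) = 14² + 2²·11² + 2.7² + 2·[2·14·11·0.36 + 14·2.7·0.53 + 2·11·2.7·0.43] = 687.29 + 312.912 = 1000.2.
With uncorrelated errors the cross-covariances are all true-score covariance, so they carry over unchanged; only the diagonal terms shrink to ρᵢσᵢ².
True-score variance = [14²·0.69 + 2²·11²·0.59 + 2.7²·0.60] + 312.912 = 425.174 + 312.912 = 738.086.
Reliability = 738.086 / 1000.2 = 0.7379.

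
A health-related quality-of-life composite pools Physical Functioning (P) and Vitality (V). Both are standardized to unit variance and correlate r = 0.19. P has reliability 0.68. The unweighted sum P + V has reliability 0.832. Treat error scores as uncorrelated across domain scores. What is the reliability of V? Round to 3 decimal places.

0.920

Var(P+V) = 2 + 2·0.19 = 2.380.
True-score variance = ρ_P + ρ_V + 2·0.19, so 0.832 = (0.68 + ρ_V + 0.38) / 2.380.
ρ_V = 0.832·2.380 − 0.68 − 0.38 = 0.920.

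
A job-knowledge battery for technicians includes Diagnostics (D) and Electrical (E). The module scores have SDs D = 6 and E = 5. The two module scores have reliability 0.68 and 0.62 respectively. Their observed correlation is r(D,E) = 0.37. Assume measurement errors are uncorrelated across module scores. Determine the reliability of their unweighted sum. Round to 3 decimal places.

Var(D+E) = 6² + 5² + 2·[6·5·0.37] = 61 + 22.2 = 83.2.
Because errors are independent across components, Cov(Tᵢ,Tⱼ) = Cov(Xᵢ,Xⱼ); the off-diagonal part of the true-score variance is the same as above.
True-score variance = [6²·0.68 + 5²·0.62] + 22.2 = 39.98 + 22.2 = 62.18.
Reliability = 62.18 / 83.2 = 0.747.

0.747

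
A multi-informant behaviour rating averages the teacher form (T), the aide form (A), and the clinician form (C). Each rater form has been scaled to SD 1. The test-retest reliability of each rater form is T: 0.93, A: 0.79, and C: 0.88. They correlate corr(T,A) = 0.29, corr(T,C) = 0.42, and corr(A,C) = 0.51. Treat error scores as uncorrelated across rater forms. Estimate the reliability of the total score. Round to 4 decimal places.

0.9265

Var(T+A+C) = 3 + 2·[0.29 + 0.42 + 0.51] = 3 + 2.44 = 5.44.
Because errors are independent across components, Cov(Tᵢ,Tⱼ) = Cov(Xᵢ,Xⱼ); the off-diagonal part of the true-score variance is the same as above.
True-score variance = [0.93 + 0.79 + 0.88] + 2.44 = 2.6 + 2.44 = 5.04.
Reliability = 5.04 / 5.44 = 0.9265.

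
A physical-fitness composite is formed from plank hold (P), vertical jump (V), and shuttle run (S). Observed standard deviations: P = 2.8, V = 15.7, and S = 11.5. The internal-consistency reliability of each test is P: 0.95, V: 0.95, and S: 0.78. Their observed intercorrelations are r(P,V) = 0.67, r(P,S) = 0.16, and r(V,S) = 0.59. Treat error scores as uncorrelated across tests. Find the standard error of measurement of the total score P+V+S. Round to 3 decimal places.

Var(total) = 386.58 + 282.259 = 668.839.
True-score variance = 344.768 + 282.259 = 627.028, so reliability = 0.9375.
Error variance = 668.839 − 627.028 = 41.8115; SEM = √41.8115 = 6.466.

6.466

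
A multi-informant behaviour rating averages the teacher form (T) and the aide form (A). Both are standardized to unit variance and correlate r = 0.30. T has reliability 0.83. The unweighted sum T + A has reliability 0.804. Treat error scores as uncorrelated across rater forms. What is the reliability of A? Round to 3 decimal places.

Var(T+A) = 2 + 2·0.30 = 2.600.
True-score variance = ρ_T + ρ_A + 2·0.30, so 0.804 = (0.83 + ρ_A + 0.60) / 2.600.
ρ_A = 0.804·2.600 − 0.83 − 0.60 = 0.660.

0.660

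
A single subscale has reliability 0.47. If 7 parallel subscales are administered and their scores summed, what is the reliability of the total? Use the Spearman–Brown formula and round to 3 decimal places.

0.861

ρ_k = kρ / (1 + (k−1)ρ) = 7·0.47 / (1 + 6·0.47) = 3.290 / 3.820 = 0.861.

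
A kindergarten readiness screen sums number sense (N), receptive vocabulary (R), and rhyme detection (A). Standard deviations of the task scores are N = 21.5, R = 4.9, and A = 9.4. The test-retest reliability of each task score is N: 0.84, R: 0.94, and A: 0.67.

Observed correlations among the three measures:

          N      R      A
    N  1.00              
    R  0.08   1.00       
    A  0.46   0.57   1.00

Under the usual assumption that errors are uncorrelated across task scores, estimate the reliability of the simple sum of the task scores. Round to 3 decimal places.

0.874

Var(N+R+A) = 21.5² + 4.9² + 9.4² + 2·[21.5·4.9·0.08 + 21.5·9.4·0.46 + 4.9·9.4·0.57] = 574.62 + 255.296 = 829.916.
Under uncorrelated errors the observed covariances equal the true-score covariances, so only the own-variance terms attenuate.
True-score variance = [21.5²·0.84 + 4.9²·0.94 + 9.4²·0.67] + 255.296 = 470.061 + 255.296 = 725.357.
Reliability = 725.357 / 829.916 = 0.874.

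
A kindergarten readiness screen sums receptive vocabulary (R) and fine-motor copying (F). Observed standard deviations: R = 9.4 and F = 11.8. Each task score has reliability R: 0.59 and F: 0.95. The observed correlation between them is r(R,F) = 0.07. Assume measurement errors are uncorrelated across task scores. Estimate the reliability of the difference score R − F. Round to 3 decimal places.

Var(R−F) = 9.4² + 11.8² − 2·9.4·11.8·0.07 = 227.6 − 15.5288 = 212.071.
Because errors are independent across components, Cov(Tᵢ,Tⱼ) = Cov(Xᵢ,Xⱼ); the off-diagonal part of the true-score variance is the same as above.
True-score variance = [9.4²·0.59 + 11.8²·0.95] − 15.5288 = 184.41 − 15.5288 = 168.882.
Reliability = 168.882 / 212.071 = 0.796.

0.796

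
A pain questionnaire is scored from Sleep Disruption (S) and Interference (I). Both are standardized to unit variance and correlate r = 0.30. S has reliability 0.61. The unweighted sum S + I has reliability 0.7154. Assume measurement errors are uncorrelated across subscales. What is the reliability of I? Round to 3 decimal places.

0.650

Var(S+I) = 2 + 2·0.30 = 2.600.
True-score variance = ρ_S + ρ_I + 2·0.30, so 0.7154 = (0.61 + ρ_I + 0.60) / 2.600.
ρ_I = 0.7154·2.600 − 0.61 − 0.60 = 0.650.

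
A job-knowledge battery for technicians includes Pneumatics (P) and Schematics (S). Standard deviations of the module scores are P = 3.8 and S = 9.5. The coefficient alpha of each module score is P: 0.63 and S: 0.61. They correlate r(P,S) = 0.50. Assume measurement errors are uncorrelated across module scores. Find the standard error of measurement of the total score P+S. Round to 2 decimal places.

Var(total) = 104.69 + 36.1 = 140.79.
True-score variance = 64.1497 + 36.1 = 100.25, so reliability = 0.7121.
Error variance = 140.79 − 100.25 = 40.5403; SEM = √40.5403 = 6.37.

6.37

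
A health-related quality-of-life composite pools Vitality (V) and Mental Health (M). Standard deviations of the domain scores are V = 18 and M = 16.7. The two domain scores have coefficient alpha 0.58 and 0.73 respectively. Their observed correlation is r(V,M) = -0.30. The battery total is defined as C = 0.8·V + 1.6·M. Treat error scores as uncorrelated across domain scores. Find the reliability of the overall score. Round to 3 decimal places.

Var(C) = 0.8²·18² + 1.6²·16.7² + 2·[1.28·18·16.7·(-0.30)] = 921.318 − 230.861 = 690.458.
With uncorrelated errors the cross-covariances are all true-score covariance, so they carry over unchanged; only the diagonal terms shrink to ρᵢσᵢ².
True-score variance = [0.8²·18²·0.58 + 1.6²·16.7²·0.73] − 230.861 = 641.458 − 230.861 = 410.598.
Reliability = 410.598 / 690.458 = 0.595.

0.595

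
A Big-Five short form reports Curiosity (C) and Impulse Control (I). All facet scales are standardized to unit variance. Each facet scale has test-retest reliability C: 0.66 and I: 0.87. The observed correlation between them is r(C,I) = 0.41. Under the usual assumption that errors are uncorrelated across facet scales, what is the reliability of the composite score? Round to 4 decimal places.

0.8333

Var(C+I) = 2 + 2·[0.41] = 2 + 0.82 = 2.82.
Because errors are independent across components, Cov(Tᵢ,Tⱼ) = Cov(Xᵢ,Xⱼ); the off-diagonal part of the true-score variance is the same as above.
True-score variance = [0.66 + 0.87] + 0.82 = 1.53 + 0.82 = 2.35.
Reliability = 2.35 / 2.82 = 0.8333.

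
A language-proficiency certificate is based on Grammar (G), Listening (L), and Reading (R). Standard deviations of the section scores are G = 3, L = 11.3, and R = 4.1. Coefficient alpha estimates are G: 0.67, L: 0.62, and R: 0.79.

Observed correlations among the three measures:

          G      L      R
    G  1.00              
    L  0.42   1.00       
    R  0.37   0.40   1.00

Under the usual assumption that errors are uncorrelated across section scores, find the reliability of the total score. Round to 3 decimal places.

0.759

Var(G+L+R) = 3² + 11.3² + 4.1² + 2·[3·11.3·0.42 + 3·4.1·0.37 + 11.3·4.1·0.40] = 153.5 + 74.642 = 228.142.
With uncorrelated errors the cross-covariances are all true-score covariance, so they carry over unchanged; only the diagonal terms shrink to ρᵢσᵢ².
True-score variance = [3²·0.67 + 11.3²·0.62 + 4.1²·0.79] + 74.642 = 98.4777 + 74.642 = 173.12.
Reliability = 173.12 / 228.142 = 0.759.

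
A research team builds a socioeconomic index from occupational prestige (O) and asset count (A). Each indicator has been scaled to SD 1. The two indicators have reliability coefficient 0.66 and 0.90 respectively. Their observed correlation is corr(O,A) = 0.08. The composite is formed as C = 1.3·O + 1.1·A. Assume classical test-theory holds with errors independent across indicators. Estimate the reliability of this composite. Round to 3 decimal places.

Var(C) = 1.3² + 1.1² + 2·[1.43·0.08] = 2.9 + 0.2288 = 3.1288.
With uncorrelated errors the cross-covariances are all true-score covariance, so they carry over unchanged; only the diagonal terms shrink to ρᵢσᵢ².
True-score variance = [1.3²·0.66 + 1.1²·0.90] + 0.2288 = 2.2044 + 0.2288 = 2.4332.
Reliability = 2.4332 / 3.1288 = 0.778.

0.778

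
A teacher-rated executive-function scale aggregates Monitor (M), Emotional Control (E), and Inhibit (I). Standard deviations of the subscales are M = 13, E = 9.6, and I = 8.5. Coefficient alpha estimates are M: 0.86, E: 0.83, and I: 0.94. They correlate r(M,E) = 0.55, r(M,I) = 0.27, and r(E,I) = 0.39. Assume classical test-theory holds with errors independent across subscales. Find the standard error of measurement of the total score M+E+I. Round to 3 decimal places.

Var(total) = 333.41 + 260.598 = 594.008.
True-score variance = 289.748 + 260.598 = 550.346, so reliability = 0.9265.
Error variance = 594.008 − 550.346 = 43.6622; SEM = √43.6622 = 6.608.

6.608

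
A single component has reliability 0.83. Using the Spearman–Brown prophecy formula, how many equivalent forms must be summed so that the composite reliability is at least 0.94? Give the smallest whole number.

k ≥ ρ*(1−ρ₁)/(ρ₁(1−ρ*)) = 0.94·0.17 / (0.83·0.06) = 3.209.
Smallest integer k = 4.

4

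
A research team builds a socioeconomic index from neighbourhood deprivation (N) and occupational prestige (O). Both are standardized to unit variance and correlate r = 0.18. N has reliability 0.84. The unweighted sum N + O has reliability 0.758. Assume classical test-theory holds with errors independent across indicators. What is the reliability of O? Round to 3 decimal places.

Var(N+O) = 2 + 2·0.18 = 2.360.
True-score variance = ρ_N + ρ_O + 2·0.18, so 0.758 = (0.84 + ρ_O + 0.36) / 2.360.
ρ_O = 0.758·2.360 − 0.84 − 0.36 = 0.589.

0.589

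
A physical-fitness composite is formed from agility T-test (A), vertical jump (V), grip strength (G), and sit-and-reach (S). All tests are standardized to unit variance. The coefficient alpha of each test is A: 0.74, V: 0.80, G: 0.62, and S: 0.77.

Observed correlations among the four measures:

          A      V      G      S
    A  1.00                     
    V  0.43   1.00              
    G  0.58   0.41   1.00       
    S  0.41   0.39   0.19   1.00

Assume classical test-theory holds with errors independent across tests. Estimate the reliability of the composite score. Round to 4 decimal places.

0.8787

Var(A+V+G+S) = 4 + 2·[0.43 + 0.58 + 0.41 + 0.41 + 0.39 + 0.19] = 4 + 4.82 = 8.82.
Because errors are independent across components, Cov(Tᵢ,Tⱼ) = Cov(Xᵢ,Xⱼ); the off-diagonal part of the true-score variance is the same as above.
True-score variance = [0.74 + 0.80 + 0.62 + 0.77] + 4.82 = 2.93 + 4.82 = 7.75.
Reliability = 7.75 / 8.82 = 0.8787.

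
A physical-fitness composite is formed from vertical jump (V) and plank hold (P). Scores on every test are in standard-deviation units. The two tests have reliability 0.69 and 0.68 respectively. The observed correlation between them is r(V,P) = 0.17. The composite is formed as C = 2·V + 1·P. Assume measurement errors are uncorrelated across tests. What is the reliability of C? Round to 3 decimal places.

0.725

Var(C) = 2² + 1 + 2·[2·0.17] = 5 + 0.68 = 5.68.
Because errors are independent across components, Cov(Tᵢ,Tⱼ) = Cov(Xᵢ,Xⱼ); the off-diagonal part of the true-score variance is the same as above.
True-score variance = [2²·0.69 + 0.68] + 0.68 = 3.44 + 0.68 = 4.12.
Reliability = 4.12 / 5.68 = 0.725.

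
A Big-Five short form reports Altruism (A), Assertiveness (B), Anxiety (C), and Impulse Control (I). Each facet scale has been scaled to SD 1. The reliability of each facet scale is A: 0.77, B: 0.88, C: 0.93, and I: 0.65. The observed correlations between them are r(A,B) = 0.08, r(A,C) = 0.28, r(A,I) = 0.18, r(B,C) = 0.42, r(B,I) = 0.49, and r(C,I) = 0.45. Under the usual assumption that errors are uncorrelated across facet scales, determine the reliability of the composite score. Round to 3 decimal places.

0.901

Var(A+B+C+I) = 4 + 2·[0.08 + 0.28 + 0.18 + 0.42 + 0.49 + 0.45] = 4 + 3.8 = 7.8.
With uncorrelated errors the cross-covariances are all true-score covariance, so they carry over unchanged; only the diagonal terms shrink to ρᵢσᵢ².
True-score variance = [0.77 + 0.88 + 0.93 + 0.65] + 3.8 = 3.23 + 3.8 = 7.03.
Reliability = 7.03 / 7.8 = 0.901.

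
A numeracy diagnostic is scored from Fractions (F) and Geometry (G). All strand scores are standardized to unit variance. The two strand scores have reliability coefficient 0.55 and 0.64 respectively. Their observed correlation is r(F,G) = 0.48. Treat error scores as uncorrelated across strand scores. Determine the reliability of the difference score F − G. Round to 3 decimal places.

Var(F−G) = 1 + 1 − 2·0.48 = 2 − 0.96 = 1.04.
Under uncorrelated errors the observed covariances equal the true-score covariances, so only the own-variance terms attenuate.
True-score variance = [0.55 + 0.64] − 0.96 = 1.19 − 0.96 = 0.23.
Reliability = 0.23 / 1.04 = 0.221.

0.221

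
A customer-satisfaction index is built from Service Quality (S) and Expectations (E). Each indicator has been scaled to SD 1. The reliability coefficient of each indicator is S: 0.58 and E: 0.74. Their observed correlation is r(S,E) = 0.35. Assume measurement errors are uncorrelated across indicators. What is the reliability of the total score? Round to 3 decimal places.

0.748

Var(S+E) = 2 + 2·[0.35] = 2 + 0.7 = 2.7.
With uncorrelated errors the cross-covariances are all true-score covariance, so they carry over unchanged; only the diagonal terms shrink to ρᵢσᵢ².
True-score variance = [0.58 + 0.74] + 0.7 = 1.32 + 0.7 = 2.02.
Reliability = 2.02 / 2.7 = 0.748.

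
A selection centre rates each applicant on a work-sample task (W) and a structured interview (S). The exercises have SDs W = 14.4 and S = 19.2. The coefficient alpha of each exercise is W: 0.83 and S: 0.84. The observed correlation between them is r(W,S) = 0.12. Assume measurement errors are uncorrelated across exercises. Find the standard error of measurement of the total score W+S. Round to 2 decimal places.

Var(total) = 576 + 66.3552 = 642.355.
True-score variance = 481.766 + 66.3552 = 548.122, so reliability = 0.8533.
Error variance = 642.355 − 548.122 = 94.2336; SEM = √94.2336 = 9.71.

9.71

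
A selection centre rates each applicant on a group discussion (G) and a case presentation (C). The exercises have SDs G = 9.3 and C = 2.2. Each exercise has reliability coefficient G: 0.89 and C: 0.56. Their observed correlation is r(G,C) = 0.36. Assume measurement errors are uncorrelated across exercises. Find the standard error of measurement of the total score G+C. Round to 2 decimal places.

3.41

Var(total) = 91.33 + 14.7312 = 106.061.
True-score variance = 79.6865 + 14.7312 = 94.4177, so reliability = 0.8902.
Error variance = 106.061 − 94.4177 = 11.6435; SEM = √11.6435 = 3.41.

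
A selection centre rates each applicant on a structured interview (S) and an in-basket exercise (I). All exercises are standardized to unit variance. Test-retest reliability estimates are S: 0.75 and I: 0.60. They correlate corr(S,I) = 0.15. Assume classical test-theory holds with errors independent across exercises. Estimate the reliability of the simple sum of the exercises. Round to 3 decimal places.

Var(S+I) = 2 + 2·[0.15] = 2 + 0.3 = 2.3.
Because errors are independent across components, Cov(Tᵢ,Tⱼ) = Cov(Xᵢ,Xⱼ); the off-diagonal part of the true-score variance is the same as above.
True-score variance = [0.75 + 0.60] + 0.3 = 1.35 + 0.3 = 1.65.
Reliability = 1.65 / 2.3 = 0.717.

0.717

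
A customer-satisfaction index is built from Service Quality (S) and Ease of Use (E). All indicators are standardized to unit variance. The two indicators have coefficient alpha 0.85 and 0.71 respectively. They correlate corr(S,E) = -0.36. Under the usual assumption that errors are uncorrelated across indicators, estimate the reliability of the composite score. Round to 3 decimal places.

Var(S+E) = 2 + 2·[(-0.36)] = 2 − 0.72 = 1.28.
Because errors are independent across components, Cov(Tᵢ,Tⱼ) = Cov(Xᵢ,Xⱼ); the off-diagonal part of the true-score variance is the same as above.
True-score variance = [0.85 + 0.71] − 0.72 = 1.56 − 0.72 = 0.84.
Reliability = 0.84 / 1.28 = 0.656.

0.656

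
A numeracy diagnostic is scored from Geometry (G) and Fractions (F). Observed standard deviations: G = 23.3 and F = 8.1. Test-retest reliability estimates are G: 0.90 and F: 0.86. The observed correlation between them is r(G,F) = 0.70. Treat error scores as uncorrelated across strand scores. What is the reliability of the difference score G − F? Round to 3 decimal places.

Var(G−F) = 23.3² + 8.1² − 2·23.3·8.1·0.70 = 608.5 − 264.222 = 344.278.
Under uncorrelated errors the observed covariances equal the true-score covariances, so only the own-variance terms attenuate.
True-score variance = [23.3²·0.90 + 8.1²·0.86] − 264.222 = 545.026 − 264.222 = 280.804.
Reliability = 280.804 / 344.278 = 0.816.

0.816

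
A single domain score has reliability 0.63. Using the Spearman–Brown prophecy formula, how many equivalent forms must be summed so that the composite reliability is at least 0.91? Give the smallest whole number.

6

k ≥ ρ*(1−ρ₁)/(ρ₁(1−ρ*)) = 0.91·0.37 / (0.63·0.09) = 5.938.
Smallest integer k = 6.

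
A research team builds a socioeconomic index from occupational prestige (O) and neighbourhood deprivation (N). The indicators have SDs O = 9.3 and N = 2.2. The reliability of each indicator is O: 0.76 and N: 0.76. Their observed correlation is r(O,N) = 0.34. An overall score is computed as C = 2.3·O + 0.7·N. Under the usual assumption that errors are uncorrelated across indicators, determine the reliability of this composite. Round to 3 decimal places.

0.771

Var(C) = 2.3²·9.3² + 0.7²·2.2² + 2·[1.61·9.3·2.2·0.34] = 459.904 + 22.3996 = 482.303.
With uncorrelated errors the cross-covariances are all true-score covariance, so they carry over unchanged; only the diagonal terms shrink to ρᵢσᵢ².
True-score variance = [2.3²·9.3²·0.76 + 0.7²·2.2²·0.76] + 22.3996 = 349.527 + 22.3996 = 371.926.
Reliability = 371.926 / 482.303 = 0.771.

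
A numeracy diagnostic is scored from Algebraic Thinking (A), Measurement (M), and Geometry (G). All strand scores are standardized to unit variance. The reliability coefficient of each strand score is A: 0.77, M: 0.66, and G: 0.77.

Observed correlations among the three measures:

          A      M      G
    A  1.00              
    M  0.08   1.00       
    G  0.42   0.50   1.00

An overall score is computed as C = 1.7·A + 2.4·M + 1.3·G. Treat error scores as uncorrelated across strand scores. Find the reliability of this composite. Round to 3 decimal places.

0.811

Var(C) = 1.7² + 2.4² + 1.3² + 2·[4.08·0.08 + 2.21·0.42 + 3.12·0.50] = 10.34 + 5.6292 = 15.9692.
With uncorrelated errors the cross-covariances are all true-score covariance, so they carry over unchanged; only the diagonal terms shrink to ρᵢσᵢ².
True-score variance = [1.7²·0.77 + 2.4²·0.66 + 1.3²·0.77] + 5.6292 = 7.3282 + 5.6292 = 12.9574.
Reliability = 12.9574 / 15.9692 = 0.811.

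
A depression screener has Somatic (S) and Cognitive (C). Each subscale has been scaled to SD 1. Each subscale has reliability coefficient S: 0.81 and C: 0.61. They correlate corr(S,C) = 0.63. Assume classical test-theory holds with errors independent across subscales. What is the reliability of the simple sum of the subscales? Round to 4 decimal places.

0.8221

Var(S+C) = 2 + 2·[0.63] = 2 + 1.26 = 3.26.
Because errors are independent across components, Cov(Tᵢ,Tⱼ) = Cov(Xᵢ,Xⱼ); the off-diagonal part of the true-score variance is the same as above.
True-score variance = [0.81 + 0.61] + 1.26 = 1.42 + 1.26 = 2.68.
Reliability = 2.68 / 3.26 = 0.8221.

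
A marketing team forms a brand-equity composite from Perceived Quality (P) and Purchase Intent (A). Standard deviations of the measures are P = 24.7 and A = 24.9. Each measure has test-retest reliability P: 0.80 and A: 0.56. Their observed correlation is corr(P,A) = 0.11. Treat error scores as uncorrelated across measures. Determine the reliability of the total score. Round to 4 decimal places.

0.7108

Var(P+A) = 24.7² + 24.9² + 2·[24.7·24.9·0.11] = 1230.1 + 135.307 = 1365.41.
With uncorrelated errors the cross-covariances are all true-score covariance, so they carry over unchanged; only the diagonal terms shrink to ρᵢσᵢ².
True-score variance = [24.7²·0.80 + 24.9²·0.56] + 135.307 = 835.278 + 135.307 = 970.584.
Reliability = 970.584 / 1365.41 = 0.7108.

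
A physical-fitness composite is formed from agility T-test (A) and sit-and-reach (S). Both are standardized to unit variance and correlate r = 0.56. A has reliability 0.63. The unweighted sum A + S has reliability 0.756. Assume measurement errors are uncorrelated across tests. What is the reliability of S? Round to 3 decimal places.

0.609

Var(A+S) = 2 + 2·0.56 = 3.120.
True-score variance = ρ_A + ρ_S + 2·0.56, so 0.756 = (0.63 + ρ_S + 1.12) / 3.120.
ρ_S = 0.756·3.120 − 0.63 − 1.12 = 0.609.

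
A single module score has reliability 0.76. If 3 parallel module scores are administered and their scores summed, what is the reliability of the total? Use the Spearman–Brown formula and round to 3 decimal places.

ρ_k = kρ / (1 + (k−1)ρ) = 3·0.76 / (1 + 2·0.76) = 2.280 / 2.520 = 0.905.

0.905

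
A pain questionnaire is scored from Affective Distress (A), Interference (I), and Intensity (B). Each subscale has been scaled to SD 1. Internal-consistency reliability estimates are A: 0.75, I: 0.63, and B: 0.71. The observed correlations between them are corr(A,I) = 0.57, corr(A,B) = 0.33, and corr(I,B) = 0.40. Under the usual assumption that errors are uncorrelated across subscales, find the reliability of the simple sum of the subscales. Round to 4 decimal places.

0.8375

Var(A+I+B) = 3 + 2·[0.57 + 0.33 + 0.40] = 3 + 2.6 = 5.6.
Under uncorrelated errors the observed covariances equal the true-score covariances, so only the own-variance terms attenuate.
True-score variance = [0.75 + 0.63 + 0.71] + 2.6 = 2.09 + 2.6 = 4.69.
Reliability = 4.69 / 5.6 = 0.8375.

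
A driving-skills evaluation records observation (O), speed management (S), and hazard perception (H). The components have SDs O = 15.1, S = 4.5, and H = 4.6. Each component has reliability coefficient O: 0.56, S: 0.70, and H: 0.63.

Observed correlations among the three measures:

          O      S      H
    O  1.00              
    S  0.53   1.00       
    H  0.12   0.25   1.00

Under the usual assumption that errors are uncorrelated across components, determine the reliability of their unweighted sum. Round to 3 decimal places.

Var(O+S+H) = 15.1² + 4.5² + 4.6² + 2·[15.1·4.5·0.53 + 15.1·4.6·0.12 + 4.5·4.6·0.25] = 269.42 + 99.0474 = 368.467.
Under uncorrelated errors the observed covariances equal the true-score covariances, so only the own-variance terms attenuate.
True-score variance = [15.1²·0.56 + 4.5²·0.70 + 4.6²·0.63] + 99.0474 = 155.191 + 99.0474 = 254.239.
Reliability = 254.239 / 368.467 = 0.690.

0.690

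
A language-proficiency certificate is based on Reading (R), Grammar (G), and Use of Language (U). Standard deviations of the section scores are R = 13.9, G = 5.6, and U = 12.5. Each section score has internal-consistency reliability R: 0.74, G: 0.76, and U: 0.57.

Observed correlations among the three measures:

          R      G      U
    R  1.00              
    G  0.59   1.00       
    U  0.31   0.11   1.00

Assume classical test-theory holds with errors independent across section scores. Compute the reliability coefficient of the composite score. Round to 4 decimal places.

Var(R+G+U) = 13.9² + 5.6² + 12.5² + 2·[13.9·5.6·0.59 + 13.9·12.5·0.31 + 5.6·12.5·0.11] = 380.82 + 214.976 = 595.796.
Under uncorrelated errors the observed covariances equal the true-score covariances, so only the own-variance terms attenuate.
True-score variance = [13.9²·0.74 + 5.6²·0.76 + 12.5²·0.57] + 214.976 = 255.871 + 214.976 = 470.848.
Reliability = 470.848 / 595.796 = 0.7903.

0.7903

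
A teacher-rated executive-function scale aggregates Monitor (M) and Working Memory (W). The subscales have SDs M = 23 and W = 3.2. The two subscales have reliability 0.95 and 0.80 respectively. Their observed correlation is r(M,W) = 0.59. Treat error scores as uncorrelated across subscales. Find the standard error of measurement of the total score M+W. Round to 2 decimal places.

5.34

Var(total) = 539.24 + 86.848 = 626.088.
True-score variance = 510.742 + 86.848 = 597.59, so reliability = 0.9545.
Error variance = 626.088 − 597.59 = 28.498; SEM = √28.498 = 5.34.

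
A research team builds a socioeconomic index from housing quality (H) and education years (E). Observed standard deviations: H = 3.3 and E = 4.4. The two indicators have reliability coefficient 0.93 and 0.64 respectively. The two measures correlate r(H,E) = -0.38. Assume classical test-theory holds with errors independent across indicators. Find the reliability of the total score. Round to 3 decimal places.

0.598

Var(H+E) = 3.3² + 4.4² + 2·[3.3·4.4·(-0.38)] = 30.25 − 11.0352 = 19.2148.
Under uncorrelated errors the observed covariances equal the true-score covariances, so only the own-variance terms attenuate.
True-score variance = [3.3²·0.93 + 4.4²·0.64] − 11.0352 = 22.5181 − 11.0352 = 11.4829.
Reliability = 11.4829 / 19.2148 = 0.598.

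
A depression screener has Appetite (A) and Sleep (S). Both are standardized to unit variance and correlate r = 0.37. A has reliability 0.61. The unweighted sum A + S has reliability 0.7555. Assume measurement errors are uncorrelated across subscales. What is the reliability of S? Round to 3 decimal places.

0.720

Var(A+S) = 2 + 2·0.37 = 2.740.
True-score variance = ρ_A + ρ_S + 2·0.37, so 0.7555 = (0.61 + ρ_S + 0.74) / 2.740.
ρ_S = 0.7555·2.740 − 0.61 − 0.74 = 0.720.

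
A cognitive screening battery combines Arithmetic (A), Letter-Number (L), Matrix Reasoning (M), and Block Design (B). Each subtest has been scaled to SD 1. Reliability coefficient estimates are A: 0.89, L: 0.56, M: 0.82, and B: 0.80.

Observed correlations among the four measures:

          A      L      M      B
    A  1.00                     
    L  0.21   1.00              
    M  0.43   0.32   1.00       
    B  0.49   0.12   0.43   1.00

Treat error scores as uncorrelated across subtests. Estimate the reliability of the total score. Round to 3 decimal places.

0.884

Var(A+L+M+B) = 4 + 2·[0.21 + 0.43 + 0.49 + 0.32 + 0.12 + 0.43] = 4 + 4 = 8.
With uncorrelated errors the cross-covariances are all true-score covariance, so they carry over unchanged; only the diagonal terms shrink to ρᵢσᵢ².
True-score variance = [0.89 + 0.56 + 0.82 + 0.80] + 4 = 3.07 + 4 = 7.07.
Reliability = 7.07 / 8 = 0.884.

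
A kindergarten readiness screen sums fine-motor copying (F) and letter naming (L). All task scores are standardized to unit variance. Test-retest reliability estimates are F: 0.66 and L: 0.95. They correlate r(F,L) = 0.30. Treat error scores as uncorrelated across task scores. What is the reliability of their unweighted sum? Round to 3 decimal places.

0.850

Var(F+L) = 2 + 2·[0.30] = 2 + 0.6 = 2.6.
Because errors are independent across components, Cov(Tᵢ,Tⱼ) = Cov(Xᵢ,Xⱼ); the off-diagonal part of the true-score variance is the same as above.
True-score variance = [0.66 + 0.95] + 0.6 = 1.61 + 0.6 = 2.21.
Reliability = 2.21 / 2.6 = 0.850.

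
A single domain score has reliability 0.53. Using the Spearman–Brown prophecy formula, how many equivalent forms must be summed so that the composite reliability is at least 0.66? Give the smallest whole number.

k ≥ ρ*(1−ρ₁)/(ρ₁(1−ρ*)) = 0.66·0.47 / (0.53·0.34) = 1.721.
Smallest integer k = 2.

2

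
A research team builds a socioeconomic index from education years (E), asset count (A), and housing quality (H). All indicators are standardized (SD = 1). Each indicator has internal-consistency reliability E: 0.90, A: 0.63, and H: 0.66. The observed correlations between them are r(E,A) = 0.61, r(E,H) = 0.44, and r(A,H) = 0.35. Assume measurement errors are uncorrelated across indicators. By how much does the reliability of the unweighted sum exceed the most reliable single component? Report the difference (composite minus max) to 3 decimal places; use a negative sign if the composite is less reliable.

Var(sum) = 3 + 2.8 = 5.8; true-score variance = 2.19 + 2.8 = 4.99; composite reliability = 0.8603.
Max component reliability = 0.9000.
Difference = 0.8603 − 0.9000 = -0.040.

-0.040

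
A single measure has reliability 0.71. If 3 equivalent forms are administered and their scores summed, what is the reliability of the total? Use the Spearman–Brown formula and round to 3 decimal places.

ρ_k = kρ / (1 + (k−1)ρ) = 3·0.71 / (1 + 2·0.71) = 2.130 / 2.420 = 0.880.

0.880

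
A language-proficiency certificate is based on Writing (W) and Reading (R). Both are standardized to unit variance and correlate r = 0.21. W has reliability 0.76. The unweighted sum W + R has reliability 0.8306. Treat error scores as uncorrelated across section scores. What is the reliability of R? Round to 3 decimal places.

Var(W+R) = 2 + 2·0.21 = 2.420.
True-score variance = ρ_W + ρ_R + 2·0.21, so 0.8306 = (0.76 + ρ_R + 0.42) / 2.420.
ρ_R = 0.8306·2.420 − 0.76 − 0.42 = 0.830.

0.830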